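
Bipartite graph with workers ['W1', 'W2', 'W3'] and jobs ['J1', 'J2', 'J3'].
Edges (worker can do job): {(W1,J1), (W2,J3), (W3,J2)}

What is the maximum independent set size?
Maximum independent set = 3

By König's theorem:
- Min vertex cover = Max matching = 3
- Max independent set = Total vertices - Min vertex cover
- Max independent set = 6 - 3 = 3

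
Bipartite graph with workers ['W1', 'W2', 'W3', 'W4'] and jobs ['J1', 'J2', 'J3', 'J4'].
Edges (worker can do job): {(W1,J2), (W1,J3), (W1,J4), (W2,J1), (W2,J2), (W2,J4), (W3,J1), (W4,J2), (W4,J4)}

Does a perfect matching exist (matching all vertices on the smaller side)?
Yes, perfect matching exists (size 4)

Perfect matching: {(W1,J3), (W2,J4), (W3,J1), (W4,J2)}
All 4 vertices on the smaller side are matched.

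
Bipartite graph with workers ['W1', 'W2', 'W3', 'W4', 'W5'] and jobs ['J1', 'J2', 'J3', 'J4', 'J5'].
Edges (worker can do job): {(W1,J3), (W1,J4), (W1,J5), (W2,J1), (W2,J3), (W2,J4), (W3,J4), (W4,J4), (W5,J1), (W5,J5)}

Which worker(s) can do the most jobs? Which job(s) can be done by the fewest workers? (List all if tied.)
Most versatile: W1, W2 (3 jobs); Least covered: J2 (0 workers)

Worker degrees (jobs they can do): W1:3, W2:3, W3:1, W4:1, W5:2
Job degrees (workers who can do it): J1:2, J2:0, J3:2, J4:4, J5:2

Maximum worker degree is 3, achieved by: W1, W2
Minimum job degree is 0, achieved by: J2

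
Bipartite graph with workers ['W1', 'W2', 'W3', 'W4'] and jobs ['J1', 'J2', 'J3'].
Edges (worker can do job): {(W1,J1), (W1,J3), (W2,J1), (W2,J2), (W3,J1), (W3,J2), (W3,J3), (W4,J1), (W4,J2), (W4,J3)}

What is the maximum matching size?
Maximum matching size = 3

Maximum matching: {(W1,J3), (W3,J2), (W4,J1)}
Size: 3

This assigns 3 workers to 3 distinct jobs.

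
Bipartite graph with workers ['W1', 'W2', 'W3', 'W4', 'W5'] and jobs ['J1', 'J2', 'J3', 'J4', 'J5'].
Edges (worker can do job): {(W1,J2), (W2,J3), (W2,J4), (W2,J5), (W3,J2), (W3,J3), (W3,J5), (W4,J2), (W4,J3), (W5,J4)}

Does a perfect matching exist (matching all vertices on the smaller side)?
No, maximum matching has size 4 < 5

Maximum matching has size 4, need 5 for perfect matching.
Unmatched workers: ['W2']
Unmatched jobs: ['J1']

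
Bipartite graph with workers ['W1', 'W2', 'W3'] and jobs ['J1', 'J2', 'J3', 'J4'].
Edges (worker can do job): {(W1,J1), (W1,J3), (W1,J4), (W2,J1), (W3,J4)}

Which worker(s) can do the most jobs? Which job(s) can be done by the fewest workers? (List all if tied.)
Most versatile: W1 (3 jobs); Least covered: J2 (0 workers)

Worker degrees (jobs they can do): W1:3, W2:1, W3:1
Job degrees (workers who can do it): J1:2, J2:0, J3:1, J4:2

Maximum worker degree is 3, achieved by: W1
Minimum job degree is 0, achieved by: J2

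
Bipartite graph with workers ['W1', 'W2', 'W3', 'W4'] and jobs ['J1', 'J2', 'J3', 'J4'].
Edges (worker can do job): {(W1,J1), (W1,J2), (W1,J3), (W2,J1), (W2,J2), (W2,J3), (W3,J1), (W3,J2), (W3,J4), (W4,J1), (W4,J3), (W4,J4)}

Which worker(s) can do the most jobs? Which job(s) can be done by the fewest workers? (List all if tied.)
Most versatile: W1, W2, W3, W4 (3 jobs); Least covered: J4 (2 workers)

Worker degrees (jobs they can do): W1:3, W2:3, W3:3, W4:3
Job degrees (workers who can do it): J1:4, J2:3, J3:3, J4:2

Maximum worker degree is 3, achieved by: W1, W2, W3, W4
Minimum job degree is 2, achieved by: J4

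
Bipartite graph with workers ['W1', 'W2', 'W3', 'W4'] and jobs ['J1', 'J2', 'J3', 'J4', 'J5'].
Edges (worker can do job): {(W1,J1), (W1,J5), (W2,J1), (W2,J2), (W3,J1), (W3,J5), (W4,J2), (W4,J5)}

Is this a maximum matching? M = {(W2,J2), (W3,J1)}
No, size 2 is not maximum

Proposed matching has size 2.
Maximum matching size for this graph: 3.

This is NOT maximum - can be improved to size 3.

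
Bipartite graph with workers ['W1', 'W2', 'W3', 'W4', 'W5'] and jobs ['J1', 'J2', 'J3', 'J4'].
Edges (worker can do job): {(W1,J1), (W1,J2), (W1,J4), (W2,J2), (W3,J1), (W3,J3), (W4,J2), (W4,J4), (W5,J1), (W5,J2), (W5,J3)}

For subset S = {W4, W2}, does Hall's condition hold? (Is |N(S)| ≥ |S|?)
Yes: |N(S)| = 2, |S| = 2

Subset S = {W4, W2}
Neighbors N(S) = {J2, J4}

|N(S)| = 2, |S| = 2
Hall's condition: |N(S)| ≥ |S| is satisfied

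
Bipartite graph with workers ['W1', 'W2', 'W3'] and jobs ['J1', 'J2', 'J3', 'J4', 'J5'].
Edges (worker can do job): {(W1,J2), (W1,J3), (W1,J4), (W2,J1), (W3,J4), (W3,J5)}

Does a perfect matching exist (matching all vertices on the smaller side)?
Yes, perfect matching exists (size 3)

Perfect matching: {(W1,J3), (W2,J1), (W3,J4)}
All 3 vertices on the smaller side are matched.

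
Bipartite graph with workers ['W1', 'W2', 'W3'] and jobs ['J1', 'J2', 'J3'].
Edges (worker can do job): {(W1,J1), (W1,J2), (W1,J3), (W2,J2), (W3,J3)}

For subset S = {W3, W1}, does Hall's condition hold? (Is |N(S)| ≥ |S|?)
Yes: |N(S)| = 3, |S| = 2

Subset S = {W3, W1}
Neighbors N(S) = {J1, J2, J3}

|N(S)| = 3, |S| = 2
Hall's condition: |N(S)| ≥ |S| is satisfied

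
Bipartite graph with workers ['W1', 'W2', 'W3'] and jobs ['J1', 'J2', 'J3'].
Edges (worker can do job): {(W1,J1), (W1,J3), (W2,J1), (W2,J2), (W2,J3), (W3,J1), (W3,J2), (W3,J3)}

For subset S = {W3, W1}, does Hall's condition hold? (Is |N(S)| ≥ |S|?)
Yes: |N(S)| = 3, |S| = 2

Subset S = {W3, W1}
Neighbors N(S) = {J1, J2, J3}

|N(S)| = 3, |S| = 2
Hall's condition: |N(S)| ≥ |S| is satisfied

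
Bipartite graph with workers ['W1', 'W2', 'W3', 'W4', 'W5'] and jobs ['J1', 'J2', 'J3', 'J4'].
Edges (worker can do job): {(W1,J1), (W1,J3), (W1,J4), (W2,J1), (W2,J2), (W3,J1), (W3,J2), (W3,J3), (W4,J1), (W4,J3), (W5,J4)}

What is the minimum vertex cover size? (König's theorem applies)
Minimum vertex cover size = 4

By König's theorem: in bipartite graphs,
min vertex cover = max matching = 4

Maximum matching has size 4, so minimum vertex cover also has size 4.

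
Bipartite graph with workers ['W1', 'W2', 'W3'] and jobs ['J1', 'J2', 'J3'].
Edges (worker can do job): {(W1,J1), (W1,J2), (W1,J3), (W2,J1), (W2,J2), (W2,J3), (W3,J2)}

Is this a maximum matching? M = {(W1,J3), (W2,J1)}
No, size 2 is not maximum

Proposed matching has size 2.
Maximum matching size for this graph: 3.

This is NOT maximum - can be improved to size 3.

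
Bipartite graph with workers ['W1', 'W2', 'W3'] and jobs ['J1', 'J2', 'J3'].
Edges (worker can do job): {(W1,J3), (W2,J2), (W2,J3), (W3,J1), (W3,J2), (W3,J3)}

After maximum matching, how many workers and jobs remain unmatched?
Unmatched: 0 workers, 0 jobs

Maximum matching size: 3
Workers: 3 total, 3 matched, 0 unmatched
Jobs: 3 total, 3 matched, 0 unmatched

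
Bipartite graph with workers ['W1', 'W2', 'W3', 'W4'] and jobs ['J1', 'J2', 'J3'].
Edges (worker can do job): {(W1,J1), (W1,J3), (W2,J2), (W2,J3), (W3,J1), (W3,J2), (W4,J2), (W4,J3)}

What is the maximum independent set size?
Maximum independent set = 4

By König's theorem:
- Min vertex cover = Max matching = 3
- Max independent set = Total vertices - Min vertex cover
- Max independent set = 7 - 3 = 4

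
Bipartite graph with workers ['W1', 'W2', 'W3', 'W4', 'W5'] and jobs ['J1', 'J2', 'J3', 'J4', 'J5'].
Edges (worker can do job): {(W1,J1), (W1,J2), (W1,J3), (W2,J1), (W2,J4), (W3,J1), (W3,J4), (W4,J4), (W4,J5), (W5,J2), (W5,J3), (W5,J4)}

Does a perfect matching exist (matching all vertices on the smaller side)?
Yes, perfect matching exists (size 5)

Perfect matching: {(W1,J3), (W2,J1), (W3,J4), (W4,J5), (W5,J2)}
All 5 vertices on the smaller side are matched.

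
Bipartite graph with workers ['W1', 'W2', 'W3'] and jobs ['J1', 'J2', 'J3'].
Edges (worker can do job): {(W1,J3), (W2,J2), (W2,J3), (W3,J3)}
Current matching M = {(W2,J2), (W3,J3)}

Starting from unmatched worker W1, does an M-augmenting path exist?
No augmenting path from W1

Alternating search from W1 reaches jobs: {J3}.
Every reachable job is already matched in M, and following those matched edges back to workers exposes no further unvisited jobs.
No M-augmenting path from W1 exists.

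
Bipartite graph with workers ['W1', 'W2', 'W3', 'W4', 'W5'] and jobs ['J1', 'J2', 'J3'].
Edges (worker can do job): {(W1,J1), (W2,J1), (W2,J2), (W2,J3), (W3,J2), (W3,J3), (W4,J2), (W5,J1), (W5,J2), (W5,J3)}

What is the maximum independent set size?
Maximum independent set = 5

By König's theorem:
- Min vertex cover = Max matching = 3
- Max independent set = Total vertices - Min vertex cover
- Max independent set = 8 - 3 = 5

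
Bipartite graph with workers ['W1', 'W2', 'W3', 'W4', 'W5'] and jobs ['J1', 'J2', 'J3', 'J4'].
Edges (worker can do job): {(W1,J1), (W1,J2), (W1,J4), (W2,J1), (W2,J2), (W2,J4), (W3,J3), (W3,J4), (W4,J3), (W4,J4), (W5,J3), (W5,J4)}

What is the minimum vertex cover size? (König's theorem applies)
Minimum vertex cover size = 4

By König's theorem: in bipartite graphs,
min vertex cover = max matching = 4

Maximum matching has size 4, so minimum vertex cover also has size 4.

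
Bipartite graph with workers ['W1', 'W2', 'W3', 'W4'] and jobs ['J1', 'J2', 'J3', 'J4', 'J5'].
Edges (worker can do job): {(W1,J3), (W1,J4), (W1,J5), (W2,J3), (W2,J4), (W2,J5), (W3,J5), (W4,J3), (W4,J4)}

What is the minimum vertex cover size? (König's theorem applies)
Minimum vertex cover size = 3

By König's theorem: in bipartite graphs,
min vertex cover = max matching = 3

Maximum matching has size 3, so minimum vertex cover also has size 3.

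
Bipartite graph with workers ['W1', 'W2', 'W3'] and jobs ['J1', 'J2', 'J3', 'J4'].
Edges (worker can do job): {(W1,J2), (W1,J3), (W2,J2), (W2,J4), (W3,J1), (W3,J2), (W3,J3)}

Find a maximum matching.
Matching: {(W1,J2), (W2,J4), (W3,J1)}

Maximum matching (size 3):
  W1 → J2
  W2 → J4
  W3 → J1

Each worker is assigned to at most one job, and each job to at most one worker.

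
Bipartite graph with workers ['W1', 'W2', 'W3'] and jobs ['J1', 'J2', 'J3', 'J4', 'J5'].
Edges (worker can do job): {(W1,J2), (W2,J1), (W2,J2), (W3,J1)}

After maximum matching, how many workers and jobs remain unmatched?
Unmatched: 1 workers, 3 jobs

Maximum matching size: 2
Workers: 3 total, 2 matched, 1 unmatched
Jobs: 5 total, 2 matched, 3 unmatched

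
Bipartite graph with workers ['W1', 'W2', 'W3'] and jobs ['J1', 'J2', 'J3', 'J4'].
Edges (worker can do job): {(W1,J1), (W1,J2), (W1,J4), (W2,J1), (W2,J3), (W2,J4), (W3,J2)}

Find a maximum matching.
Matching: {(W1,J1), (W2,J3), (W3,J2)}

Maximum matching (size 3):
  W1 → J1
  W2 → J3
  W3 → J2

Each worker is assigned to at most one job, and each job to at most one worker.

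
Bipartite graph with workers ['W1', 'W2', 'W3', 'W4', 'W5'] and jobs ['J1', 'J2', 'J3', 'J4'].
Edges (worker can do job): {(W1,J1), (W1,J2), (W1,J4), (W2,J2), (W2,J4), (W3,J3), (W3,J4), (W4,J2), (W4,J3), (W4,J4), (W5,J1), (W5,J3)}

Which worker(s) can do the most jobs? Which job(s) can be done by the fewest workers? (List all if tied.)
Most versatile: W1, W4 (3 jobs); Least covered: J1 (2 workers)

Worker degrees (jobs they can do): W1:3, W2:2, W3:2, W4:3, W5:2
Job degrees (workers who can do it): J1:2, J2:3, J3:3, J4:4

Maximum worker degree is 3, achieved by: W1, W4
Minimum job degree is 2, achieved by: J1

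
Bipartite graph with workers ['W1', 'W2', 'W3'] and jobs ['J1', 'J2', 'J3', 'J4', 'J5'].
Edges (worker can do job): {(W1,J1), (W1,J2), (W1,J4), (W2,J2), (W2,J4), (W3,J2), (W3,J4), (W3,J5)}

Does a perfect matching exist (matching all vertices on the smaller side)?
Yes, perfect matching exists (size 3)

Perfect matching: {(W1,J2), (W2,J4), (W3,J5)}
All 3 vertices on the smaller side are matched.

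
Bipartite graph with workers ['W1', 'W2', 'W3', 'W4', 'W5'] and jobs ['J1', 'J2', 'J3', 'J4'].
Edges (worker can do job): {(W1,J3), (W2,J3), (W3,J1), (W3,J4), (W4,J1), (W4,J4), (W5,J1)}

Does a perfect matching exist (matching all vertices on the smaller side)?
No, maximum matching has size 3 < 4

Maximum matching has size 3, need 4 for perfect matching.
Unmatched workers: ['W4', 'W2']
Unmatched jobs: ['J2']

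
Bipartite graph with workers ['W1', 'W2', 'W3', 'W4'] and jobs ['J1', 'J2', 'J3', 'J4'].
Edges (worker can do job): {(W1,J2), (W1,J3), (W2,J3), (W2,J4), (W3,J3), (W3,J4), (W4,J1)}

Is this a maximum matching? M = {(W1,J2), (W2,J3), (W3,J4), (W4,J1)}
Yes, size 4 is maximum

Proposed matching has size 4.
Maximum matching size for this graph: 4.

This is a maximum matching.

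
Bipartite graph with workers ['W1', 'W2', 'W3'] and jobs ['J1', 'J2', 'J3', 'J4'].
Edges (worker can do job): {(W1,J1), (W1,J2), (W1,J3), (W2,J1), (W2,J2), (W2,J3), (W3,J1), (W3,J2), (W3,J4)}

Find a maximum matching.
Matching: {(W1,J2), (W2,J3), (W3,J1)}

Maximum matching (size 3):
  W1 → J2
  W2 → J3
  W3 → J1

Each worker is assigned to at most one job, and each job to at most one worker.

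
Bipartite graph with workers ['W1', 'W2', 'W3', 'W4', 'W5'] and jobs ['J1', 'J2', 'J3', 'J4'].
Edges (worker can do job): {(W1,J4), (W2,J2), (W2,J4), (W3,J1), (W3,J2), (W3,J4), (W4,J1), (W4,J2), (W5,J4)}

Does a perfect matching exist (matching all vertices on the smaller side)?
No, maximum matching has size 3 < 4

Maximum matching has size 3, need 4 for perfect matching.
Unmatched workers: ['W5', 'W1']
Unmatched jobs: ['J3']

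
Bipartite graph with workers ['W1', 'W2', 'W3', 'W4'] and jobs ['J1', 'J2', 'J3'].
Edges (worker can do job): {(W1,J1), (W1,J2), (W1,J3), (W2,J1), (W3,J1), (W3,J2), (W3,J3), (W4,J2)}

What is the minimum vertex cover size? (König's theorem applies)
Minimum vertex cover size = 3

By König's theorem: in bipartite graphs,
min vertex cover = max matching = 3

Maximum matching has size 3, so minimum vertex cover also has size 3.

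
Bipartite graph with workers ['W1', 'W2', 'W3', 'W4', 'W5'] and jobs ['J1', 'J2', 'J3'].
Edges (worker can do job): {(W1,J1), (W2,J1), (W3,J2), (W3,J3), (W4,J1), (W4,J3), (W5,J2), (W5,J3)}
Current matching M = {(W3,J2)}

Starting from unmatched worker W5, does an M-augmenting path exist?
Yes: W5 → J2 → W3 → J3

An M-augmenting path alternates non-matching / matching edges, starting and ending at unmatched vertices.
Path: W5 → J2 → W3 → J3
(J3 is unmatched in M, so the path is augmenting.)
Flipping edges along this path would increase |M| from 1 to 2.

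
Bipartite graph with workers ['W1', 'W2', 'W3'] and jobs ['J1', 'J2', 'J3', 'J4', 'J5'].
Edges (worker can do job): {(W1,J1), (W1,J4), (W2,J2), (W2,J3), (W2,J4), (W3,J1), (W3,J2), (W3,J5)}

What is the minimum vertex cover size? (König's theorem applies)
Minimum vertex cover size = 3

By König's theorem: in bipartite graphs,
min vertex cover = max matching = 3

Maximum matching has size 3, so minimum vertex cover also has size 3.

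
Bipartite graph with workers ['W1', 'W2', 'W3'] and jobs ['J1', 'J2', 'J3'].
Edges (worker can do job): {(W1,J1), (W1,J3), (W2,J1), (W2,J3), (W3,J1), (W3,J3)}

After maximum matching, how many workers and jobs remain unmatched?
Unmatched: 1 workers, 1 jobs

Maximum matching size: 2
Workers: 3 total, 2 matched, 1 unmatched
Jobs: 3 total, 2 matched, 1 unmatched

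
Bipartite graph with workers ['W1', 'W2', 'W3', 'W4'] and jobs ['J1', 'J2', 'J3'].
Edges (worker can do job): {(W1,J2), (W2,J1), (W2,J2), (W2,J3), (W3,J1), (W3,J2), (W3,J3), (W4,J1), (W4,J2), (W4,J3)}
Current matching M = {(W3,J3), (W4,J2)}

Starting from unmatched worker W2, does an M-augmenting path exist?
Yes: W2 → J1

An M-augmenting path alternates non-matching / matching edges, starting and ending at unmatched vertices.
Path: W2 → J1
(J1 is unmatched in M, so the path is augmenting.)
Flipping edges along this path would increase |M| from 2 to 3.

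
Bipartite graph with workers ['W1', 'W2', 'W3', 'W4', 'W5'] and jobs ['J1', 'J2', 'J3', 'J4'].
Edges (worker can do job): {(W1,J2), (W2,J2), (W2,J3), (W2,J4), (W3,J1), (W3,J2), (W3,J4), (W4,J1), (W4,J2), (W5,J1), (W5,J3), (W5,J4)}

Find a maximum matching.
Matching: {(W2,J4), (W3,J2), (W4,J1), (W5,J3)}

Maximum matching (size 4):
  W2 → J4
  W3 → J2
  W4 → J1
  W5 → J3

Each worker is assigned to at most one job, and each job to at most one worker.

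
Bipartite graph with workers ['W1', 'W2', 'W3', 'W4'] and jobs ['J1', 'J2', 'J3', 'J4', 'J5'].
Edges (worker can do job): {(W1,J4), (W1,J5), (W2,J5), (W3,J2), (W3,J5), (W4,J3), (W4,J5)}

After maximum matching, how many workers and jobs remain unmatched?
Unmatched: 0 workers, 1 jobs

Maximum matching size: 4
Workers: 4 total, 4 matched, 0 unmatched
Jobs: 5 total, 4 matched, 1 unmatched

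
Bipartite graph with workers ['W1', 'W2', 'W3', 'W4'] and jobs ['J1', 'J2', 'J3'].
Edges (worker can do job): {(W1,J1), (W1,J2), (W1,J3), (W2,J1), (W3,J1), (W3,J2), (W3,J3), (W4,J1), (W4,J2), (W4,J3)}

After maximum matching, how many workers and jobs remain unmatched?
Unmatched: 1 workers, 0 jobs

Maximum matching size: 3
Workers: 4 total, 3 matched, 1 unmatched
Jobs: 3 total, 3 matched, 0 unmatched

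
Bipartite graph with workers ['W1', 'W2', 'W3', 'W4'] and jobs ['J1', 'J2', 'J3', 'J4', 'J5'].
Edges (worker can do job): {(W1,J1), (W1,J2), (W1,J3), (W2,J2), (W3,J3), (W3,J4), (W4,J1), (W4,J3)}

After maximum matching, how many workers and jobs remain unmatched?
Unmatched: 0 workers, 1 jobs

Maximum matching size: 4
Workers: 4 total, 4 matched, 0 unmatched
Jobs: 5 total, 4 matched, 1 unmatched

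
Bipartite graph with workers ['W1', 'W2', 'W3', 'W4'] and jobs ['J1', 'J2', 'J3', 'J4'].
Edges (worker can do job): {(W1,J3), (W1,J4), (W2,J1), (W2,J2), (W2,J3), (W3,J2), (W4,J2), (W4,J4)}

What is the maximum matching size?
Maximum matching size = 4

Maximum matching: {(W1,J3), (W2,J1), (W3,J2), (W4,J4)}
Size: 4

This assigns 4 workers to 4 distinct jobs.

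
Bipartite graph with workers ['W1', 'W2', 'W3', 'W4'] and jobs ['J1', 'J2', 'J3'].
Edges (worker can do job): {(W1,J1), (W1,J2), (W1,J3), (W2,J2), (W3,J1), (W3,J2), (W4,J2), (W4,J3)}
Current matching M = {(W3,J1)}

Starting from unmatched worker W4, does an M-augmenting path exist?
Yes: W4 → J3

An M-augmenting path alternates non-matching / matching edges, starting and ending at unmatched vertices.
Path: W4 → J3
(J3 is unmatched in M, so the path is augmenting.)
Flipping edges along this path would increase |M| from 1 to 2.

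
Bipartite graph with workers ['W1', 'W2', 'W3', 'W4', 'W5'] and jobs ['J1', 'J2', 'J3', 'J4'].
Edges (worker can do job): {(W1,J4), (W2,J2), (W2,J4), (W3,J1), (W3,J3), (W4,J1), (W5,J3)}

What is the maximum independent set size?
Maximum independent set = 5

By König's theorem:
- Min vertex cover = Max matching = 4
- Max independent set = Total vertices - Min vertex cover
- Max independent set = 9 - 4 = 5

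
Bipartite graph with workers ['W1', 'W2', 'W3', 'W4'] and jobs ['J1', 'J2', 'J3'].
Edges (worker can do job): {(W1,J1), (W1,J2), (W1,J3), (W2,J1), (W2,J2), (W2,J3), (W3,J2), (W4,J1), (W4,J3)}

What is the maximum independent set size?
Maximum independent set = 4

By König's theorem:
- Min vertex cover = Max matching = 3
- Max independent set = Total vertices - Min vertex cover
- Max independent set = 7 - 3 = 4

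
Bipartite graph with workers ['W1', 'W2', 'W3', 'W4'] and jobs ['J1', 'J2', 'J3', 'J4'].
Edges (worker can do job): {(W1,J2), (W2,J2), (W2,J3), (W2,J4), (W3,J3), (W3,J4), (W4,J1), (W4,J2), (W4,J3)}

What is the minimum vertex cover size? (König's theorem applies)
Minimum vertex cover size = 4

By König's theorem: in bipartite graphs,
min vertex cover = max matching = 4

Maximum matching has size 4, so minimum vertex cover also has size 4.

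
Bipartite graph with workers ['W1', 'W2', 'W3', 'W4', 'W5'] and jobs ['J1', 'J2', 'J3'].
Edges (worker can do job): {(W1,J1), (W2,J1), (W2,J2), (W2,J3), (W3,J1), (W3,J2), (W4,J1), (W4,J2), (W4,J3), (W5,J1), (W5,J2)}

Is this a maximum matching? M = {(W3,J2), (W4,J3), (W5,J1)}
Yes, size 3 is maximum

Proposed matching has size 3.
Maximum matching size for this graph: 3.

This is a maximum matching.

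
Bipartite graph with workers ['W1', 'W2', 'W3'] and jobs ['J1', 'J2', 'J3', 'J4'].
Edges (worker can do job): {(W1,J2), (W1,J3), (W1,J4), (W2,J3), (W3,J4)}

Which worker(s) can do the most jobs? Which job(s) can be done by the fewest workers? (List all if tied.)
Most versatile: W1 (3 jobs); Least covered: J1 (0 workers)

Worker degrees (jobs they can do): W1:3, W2:1, W3:1
Job degrees (workers who can do it): J1:0, J2:1, J3:2, J4:2

Maximum worker degree is 3, achieved by: W1
Minimum job degree is 0, achieved by: J1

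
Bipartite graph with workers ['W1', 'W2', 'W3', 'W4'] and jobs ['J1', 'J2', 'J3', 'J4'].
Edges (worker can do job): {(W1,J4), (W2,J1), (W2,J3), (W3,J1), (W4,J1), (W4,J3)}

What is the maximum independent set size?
Maximum independent set = 5

By König's theorem:
- Min vertex cover = Max matching = 3
- Max independent set = Total vertices - Min vertex cover
- Max independent set = 8 - 3 = 5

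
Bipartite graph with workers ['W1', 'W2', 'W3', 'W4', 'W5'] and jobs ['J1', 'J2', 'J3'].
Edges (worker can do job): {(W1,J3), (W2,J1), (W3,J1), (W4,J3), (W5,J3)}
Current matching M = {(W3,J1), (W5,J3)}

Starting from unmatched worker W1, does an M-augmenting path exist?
No augmenting path from W1

Alternating search from W1 reaches jobs: {J3}.
Every reachable job is already matched in M, and following those matched edges back to workers exposes no further unvisited jobs.
No M-augmenting path from W1 exists.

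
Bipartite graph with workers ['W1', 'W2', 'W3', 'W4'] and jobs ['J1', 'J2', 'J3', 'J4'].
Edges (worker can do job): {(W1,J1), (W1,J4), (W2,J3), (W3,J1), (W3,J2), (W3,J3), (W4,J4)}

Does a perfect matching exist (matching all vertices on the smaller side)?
Yes, perfect matching exists (size 4)

Perfect matching: {(W1,J1), (W2,J3), (W3,J2), (W4,J4)}
All 4 vertices on the smaller side are matched.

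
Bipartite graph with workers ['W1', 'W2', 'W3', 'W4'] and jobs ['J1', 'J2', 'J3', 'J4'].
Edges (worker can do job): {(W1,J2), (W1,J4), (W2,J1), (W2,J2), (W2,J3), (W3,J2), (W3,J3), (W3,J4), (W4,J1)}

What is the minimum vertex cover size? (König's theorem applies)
Minimum vertex cover size = 4

By König's theorem: in bipartite graphs,
min vertex cover = max matching = 4

Maximum matching has size 4, so minimum vertex cover also has size 4.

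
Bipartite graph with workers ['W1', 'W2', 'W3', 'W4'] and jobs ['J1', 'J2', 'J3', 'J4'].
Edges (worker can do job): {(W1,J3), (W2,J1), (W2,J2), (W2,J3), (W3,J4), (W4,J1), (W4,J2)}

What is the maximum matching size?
Maximum matching size = 4

Maximum matching: {(W1,J3), (W2,J2), (W3,J4), (W4,J1)}
Size: 4

This assigns 4 workers to 4 distinct jobs.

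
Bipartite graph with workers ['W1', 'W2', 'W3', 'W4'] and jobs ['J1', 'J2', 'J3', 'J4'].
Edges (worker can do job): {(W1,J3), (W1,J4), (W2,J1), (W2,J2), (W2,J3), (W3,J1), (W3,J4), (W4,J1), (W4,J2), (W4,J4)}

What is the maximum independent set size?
Maximum independent set = 4

By König's theorem:
- Min vertex cover = Max matching = 4
- Max independent set = Total vertices - Min vertex cover
- Max independent set = 8 - 4 = 4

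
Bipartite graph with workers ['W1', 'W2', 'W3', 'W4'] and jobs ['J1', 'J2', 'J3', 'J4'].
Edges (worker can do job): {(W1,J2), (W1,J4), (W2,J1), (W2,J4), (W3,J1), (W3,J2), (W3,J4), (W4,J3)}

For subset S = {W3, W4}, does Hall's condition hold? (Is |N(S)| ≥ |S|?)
Yes: |N(S)| = 4, |S| = 2

Subset S = {W3, W4}
Neighbors N(S) = {J1, J2, J3, J4}

|N(S)| = 4, |S| = 2
Hall's condition: |N(S)| ≥ |S| is satisfied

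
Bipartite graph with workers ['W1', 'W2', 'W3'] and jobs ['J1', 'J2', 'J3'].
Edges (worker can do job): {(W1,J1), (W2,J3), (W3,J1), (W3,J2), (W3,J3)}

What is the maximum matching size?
Maximum matching size = 3

Maximum matching: {(W1,J1), (W2,J3), (W3,J2)}
Size: 3

This assigns 3 workers to 3 distinct jobs.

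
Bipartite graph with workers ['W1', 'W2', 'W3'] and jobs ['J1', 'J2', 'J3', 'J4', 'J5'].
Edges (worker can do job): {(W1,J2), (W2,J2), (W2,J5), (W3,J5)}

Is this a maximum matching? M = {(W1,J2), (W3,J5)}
Yes, size 2 is maximum

Proposed matching has size 2.
Maximum matching size for this graph: 2.

This is a maximum matching.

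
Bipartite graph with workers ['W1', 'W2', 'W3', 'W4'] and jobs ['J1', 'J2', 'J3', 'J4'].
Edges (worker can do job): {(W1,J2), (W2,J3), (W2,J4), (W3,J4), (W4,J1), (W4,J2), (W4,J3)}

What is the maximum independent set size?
Maximum independent set = 4

By König's theorem:
- Min vertex cover = Max matching = 4
- Max independent set = Total vertices - Min vertex cover
- Max independent set = 8 - 4 = 4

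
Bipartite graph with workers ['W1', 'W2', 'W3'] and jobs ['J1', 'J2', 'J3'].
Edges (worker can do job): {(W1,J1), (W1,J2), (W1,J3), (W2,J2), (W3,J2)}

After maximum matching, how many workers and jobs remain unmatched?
Unmatched: 1 workers, 1 jobs

Maximum matching size: 2
Workers: 3 total, 2 matched, 1 unmatched
Jobs: 3 total, 2 matched, 1 unmatched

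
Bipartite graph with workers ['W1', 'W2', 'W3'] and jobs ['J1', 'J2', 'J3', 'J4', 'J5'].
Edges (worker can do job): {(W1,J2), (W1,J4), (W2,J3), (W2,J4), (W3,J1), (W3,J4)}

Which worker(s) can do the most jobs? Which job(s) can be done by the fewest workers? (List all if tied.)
Most versatile: W1, W2, W3 (2 jobs); Least covered: J5 (0 workers)

Worker degrees (jobs they can do): W1:2, W2:2, W3:2
Job degrees (workers who can do it): J1:1, J2:1, J3:1, J4:3, J5:0

Maximum worker degree is 2, achieved by: W1, W2, W3
Minimum job degree is 0, achieved by: J5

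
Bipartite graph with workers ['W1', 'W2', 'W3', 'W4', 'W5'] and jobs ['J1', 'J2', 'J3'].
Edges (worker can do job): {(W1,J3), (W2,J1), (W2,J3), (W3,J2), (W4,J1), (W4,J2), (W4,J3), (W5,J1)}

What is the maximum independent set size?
Maximum independent set = 5

By König's theorem:
- Min vertex cover = Max matching = 3
- Max independent set = Total vertices - Min vertex cover
- Max independent set = 8 - 3 = 5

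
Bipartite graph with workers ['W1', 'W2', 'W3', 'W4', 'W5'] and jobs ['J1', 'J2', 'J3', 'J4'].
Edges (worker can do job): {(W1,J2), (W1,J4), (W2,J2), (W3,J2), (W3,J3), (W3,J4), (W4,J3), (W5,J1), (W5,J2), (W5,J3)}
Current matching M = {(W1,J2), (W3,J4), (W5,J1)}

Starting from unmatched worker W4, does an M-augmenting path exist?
Yes: W4 → J3

An M-augmenting path alternates non-matching / matching edges, starting and ending at unmatched vertices.
Path: W4 → J3
(J3 is unmatched in M, so the path is augmenting.)
Flipping edges along this path would increase |M| from 3 to 4.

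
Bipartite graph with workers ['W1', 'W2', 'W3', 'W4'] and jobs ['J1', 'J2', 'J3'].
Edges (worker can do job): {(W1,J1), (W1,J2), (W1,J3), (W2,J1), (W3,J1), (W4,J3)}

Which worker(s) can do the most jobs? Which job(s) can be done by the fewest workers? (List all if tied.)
Most versatile: W1 (3 jobs); Least covered: J2 (1 workers)

Worker degrees (jobs they can do): W1:3, W2:1, W3:1, W4:1
Job degrees (workers who can do it): J1:3, J2:1, J3:2

Maximum worker degree is 3, achieved by: W1
Minimum job degree is 1, achieved by: J2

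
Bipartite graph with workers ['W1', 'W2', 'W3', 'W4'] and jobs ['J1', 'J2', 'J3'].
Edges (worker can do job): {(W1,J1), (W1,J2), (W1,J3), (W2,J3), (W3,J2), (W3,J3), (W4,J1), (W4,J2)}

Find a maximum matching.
Matching: {(W1,J2), (W3,J3), (W4,J1)}

Maximum matching (size 3):
  W1 → J2
  W3 → J3
  W4 → J1

Each worker is assigned to at most one job, and each job to at most one worker.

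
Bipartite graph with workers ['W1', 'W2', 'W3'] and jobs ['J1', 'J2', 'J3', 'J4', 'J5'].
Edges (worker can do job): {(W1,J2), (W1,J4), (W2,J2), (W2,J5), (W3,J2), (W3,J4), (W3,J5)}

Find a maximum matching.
Matching: {(W1,J2), (W2,J5), (W3,J4)}

Maximum matching (size 3):
  W1 → J2
  W2 → J5
  W3 → J4

Each worker is assigned to at most one job, and each job to at most one worker.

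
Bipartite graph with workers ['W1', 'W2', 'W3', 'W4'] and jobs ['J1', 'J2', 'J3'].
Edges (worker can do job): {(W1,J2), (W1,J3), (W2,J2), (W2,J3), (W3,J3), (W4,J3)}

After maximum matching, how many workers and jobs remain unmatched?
Unmatched: 2 workers, 1 jobs

Maximum matching size: 2
Workers: 4 total, 2 matched, 2 unmatched
Jobs: 3 total, 2 matched, 1 unmatched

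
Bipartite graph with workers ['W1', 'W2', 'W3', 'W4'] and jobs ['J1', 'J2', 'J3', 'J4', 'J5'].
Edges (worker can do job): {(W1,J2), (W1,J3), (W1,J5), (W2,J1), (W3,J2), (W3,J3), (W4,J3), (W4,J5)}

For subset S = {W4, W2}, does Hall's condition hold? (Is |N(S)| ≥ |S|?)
Yes: |N(S)| = 3, |S| = 2

Subset S = {W4, W2}
Neighbors N(S) = {J1, J3, J5}

|N(S)| = 3, |S| = 2
Hall's condition: |N(S)| ≥ |S| is satisfied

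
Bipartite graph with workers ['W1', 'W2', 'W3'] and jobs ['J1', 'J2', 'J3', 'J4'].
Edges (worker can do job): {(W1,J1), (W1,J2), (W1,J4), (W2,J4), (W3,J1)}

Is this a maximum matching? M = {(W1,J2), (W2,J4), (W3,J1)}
Yes, size 3 is maximum

Proposed matching has size 3.
Maximum matching size for this graph: 3.

This is a maximum matching.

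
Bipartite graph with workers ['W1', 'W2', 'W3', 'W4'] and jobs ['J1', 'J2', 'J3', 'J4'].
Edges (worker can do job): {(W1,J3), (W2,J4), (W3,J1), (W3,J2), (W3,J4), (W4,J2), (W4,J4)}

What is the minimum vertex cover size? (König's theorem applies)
Minimum vertex cover size = 4

By König's theorem: in bipartite graphs,
min vertex cover = max matching = 4

Maximum matching has size 4, so minimum vertex cover also has size 4.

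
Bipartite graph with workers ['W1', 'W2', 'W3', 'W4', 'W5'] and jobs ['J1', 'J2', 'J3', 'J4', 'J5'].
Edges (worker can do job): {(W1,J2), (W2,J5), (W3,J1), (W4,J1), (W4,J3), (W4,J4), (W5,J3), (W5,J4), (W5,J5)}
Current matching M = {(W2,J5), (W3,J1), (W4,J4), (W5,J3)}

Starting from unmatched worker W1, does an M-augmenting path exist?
Yes: W1 → J2

An M-augmenting path alternates non-matching / matching edges, starting and ending at unmatched vertices.
Path: W1 → J2
(J2 is unmatched in M, so the path is augmenting.)
Flipping edges along this path would increase |M| from 4 to 5.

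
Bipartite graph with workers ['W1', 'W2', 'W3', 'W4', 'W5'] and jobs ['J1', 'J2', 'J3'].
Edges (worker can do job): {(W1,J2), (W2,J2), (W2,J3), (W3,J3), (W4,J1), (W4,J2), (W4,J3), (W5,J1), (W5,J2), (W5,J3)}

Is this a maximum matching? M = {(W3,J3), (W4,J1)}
No, size 2 is not maximum

Proposed matching has size 2.
Maximum matching size for this graph: 3.

This is NOT maximum - can be improved to size 3.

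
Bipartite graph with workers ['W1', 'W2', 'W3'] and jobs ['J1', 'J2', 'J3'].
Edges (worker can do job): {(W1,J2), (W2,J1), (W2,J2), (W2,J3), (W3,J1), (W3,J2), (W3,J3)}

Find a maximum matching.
Matching: {(W1,J2), (W2,J3), (W3,J1)}

Maximum matching (size 3):
  W1 → J2
  W2 → J3
  W3 → J1

Each worker is assigned to at most one job, and each job to at most one worker.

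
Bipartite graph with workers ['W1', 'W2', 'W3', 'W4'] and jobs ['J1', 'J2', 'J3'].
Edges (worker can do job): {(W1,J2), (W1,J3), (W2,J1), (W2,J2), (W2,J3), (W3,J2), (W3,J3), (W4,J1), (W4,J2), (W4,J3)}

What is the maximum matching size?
Maximum matching size = 3

Maximum matching: {(W1,J2), (W3,J3), (W4,J1)}
Size: 3

This assigns 3 workers to 3 distinct jobs.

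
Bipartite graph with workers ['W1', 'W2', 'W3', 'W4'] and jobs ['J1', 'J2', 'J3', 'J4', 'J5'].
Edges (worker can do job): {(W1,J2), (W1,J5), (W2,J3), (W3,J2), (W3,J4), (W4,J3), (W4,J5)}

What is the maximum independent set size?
Maximum independent set = 5

By König's theorem:
- Min vertex cover = Max matching = 4
- Max independent set = Total vertices - Min vertex cover
- Max independent set = 9 - 4 = 5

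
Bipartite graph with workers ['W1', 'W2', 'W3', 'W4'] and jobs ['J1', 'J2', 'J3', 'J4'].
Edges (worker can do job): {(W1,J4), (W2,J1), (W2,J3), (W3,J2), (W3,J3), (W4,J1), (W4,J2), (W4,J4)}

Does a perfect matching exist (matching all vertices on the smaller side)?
Yes, perfect matching exists (size 4)

Perfect matching: {(W1,J4), (W2,J3), (W3,J2), (W4,J1)}
All 4 vertices on the smaller side are matched.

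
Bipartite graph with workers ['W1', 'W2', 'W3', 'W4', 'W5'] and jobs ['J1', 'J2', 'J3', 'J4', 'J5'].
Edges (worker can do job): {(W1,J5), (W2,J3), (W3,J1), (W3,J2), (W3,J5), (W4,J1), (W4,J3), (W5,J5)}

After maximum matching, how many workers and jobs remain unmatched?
Unmatched: 1 workers, 1 jobs

Maximum matching size: 4
Workers: 5 total, 4 matched, 1 unmatched
Jobs: 5 total, 4 matched, 1 unmatched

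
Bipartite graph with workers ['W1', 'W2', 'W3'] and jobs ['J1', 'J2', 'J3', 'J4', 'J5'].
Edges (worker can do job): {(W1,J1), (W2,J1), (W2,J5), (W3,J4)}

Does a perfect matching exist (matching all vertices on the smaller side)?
Yes, perfect matching exists (size 3)

Perfect matching: {(W1,J1), (W2,J5), (W3,J4)}
All 3 vertices on the smaller side are matched.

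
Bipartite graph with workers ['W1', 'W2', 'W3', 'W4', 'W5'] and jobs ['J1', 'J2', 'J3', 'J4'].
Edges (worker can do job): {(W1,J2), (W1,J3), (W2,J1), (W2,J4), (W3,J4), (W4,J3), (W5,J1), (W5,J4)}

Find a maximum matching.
Matching: {(W1,J2), (W3,J4), (W4,J3), (W5,J1)}

Maximum matching (size 4):
  W1 → J2
  W3 → J4
  W4 → J3
  W5 → J1

Each worker is assigned to at most one job, and each job to at most one worker.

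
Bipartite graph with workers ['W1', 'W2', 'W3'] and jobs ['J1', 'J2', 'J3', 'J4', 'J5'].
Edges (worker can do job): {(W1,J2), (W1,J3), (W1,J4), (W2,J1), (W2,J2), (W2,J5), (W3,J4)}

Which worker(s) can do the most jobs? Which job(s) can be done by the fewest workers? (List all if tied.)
Most versatile: W1, W2 (3 jobs); Least covered: J1, J3, J5 (1 workers)

Worker degrees (jobs they can do): W1:3, W2:3, W3:1
Job degrees (workers who can do it): J1:1, J2:2, J3:1, J4:2, J5:1

Maximum worker degree is 3, achieved by: W1, W2
Minimum job degree is 1, achieved by: J1, J3, J5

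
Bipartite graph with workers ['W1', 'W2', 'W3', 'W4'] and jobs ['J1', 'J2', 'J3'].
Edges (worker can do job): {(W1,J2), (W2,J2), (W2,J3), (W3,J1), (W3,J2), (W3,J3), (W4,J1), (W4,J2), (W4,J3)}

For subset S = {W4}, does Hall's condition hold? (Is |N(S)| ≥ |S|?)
Yes: |N(S)| = 3, |S| = 1

Subset S = {W4}
Neighbors N(S) = {J1, J2, J3}

|N(S)| = 3, |S| = 1
Hall's condition: |N(S)| ≥ |S| is satisfied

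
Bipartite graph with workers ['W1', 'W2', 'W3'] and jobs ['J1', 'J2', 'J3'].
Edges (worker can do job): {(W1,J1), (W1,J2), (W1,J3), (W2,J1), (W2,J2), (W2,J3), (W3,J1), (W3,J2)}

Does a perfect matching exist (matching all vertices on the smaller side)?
Yes, perfect matching exists (size 3)

Perfect matching: {(W1,J2), (W2,J3), (W3,J1)}
All 3 vertices on the smaller side are matched.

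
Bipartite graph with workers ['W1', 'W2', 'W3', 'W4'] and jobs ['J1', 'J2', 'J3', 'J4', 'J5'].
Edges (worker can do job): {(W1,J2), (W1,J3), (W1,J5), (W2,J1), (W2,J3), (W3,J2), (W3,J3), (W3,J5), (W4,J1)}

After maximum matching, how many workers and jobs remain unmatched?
Unmatched: 0 workers, 1 jobs

Maximum matching size: 4
Workers: 4 total, 4 matched, 0 unmatched
Jobs: 5 total, 4 matched, 1 unmatched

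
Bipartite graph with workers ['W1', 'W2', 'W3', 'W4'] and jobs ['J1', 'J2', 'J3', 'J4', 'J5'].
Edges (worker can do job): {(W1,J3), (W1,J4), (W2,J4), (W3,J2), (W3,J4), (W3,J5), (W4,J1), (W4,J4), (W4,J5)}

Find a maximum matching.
Matching: {(W1,J3), (W2,J4), (W3,J5), (W4,J1)}

Maximum matching (size 4):
  W1 → J3
  W2 → J4
  W3 → J5
  W4 → J1

Each worker is assigned to at most one job, and each job to at most one worker.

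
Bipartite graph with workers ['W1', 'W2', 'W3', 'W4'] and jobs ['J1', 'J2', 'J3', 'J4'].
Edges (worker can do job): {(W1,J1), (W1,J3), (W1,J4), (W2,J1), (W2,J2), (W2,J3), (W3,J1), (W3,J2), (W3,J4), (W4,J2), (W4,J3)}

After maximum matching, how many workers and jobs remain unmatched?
Unmatched: 0 workers, 0 jobs

Maximum matching size: 4
Workers: 4 total, 4 matched, 0 unmatched
Jobs: 4 total, 4 matched, 0 unmatched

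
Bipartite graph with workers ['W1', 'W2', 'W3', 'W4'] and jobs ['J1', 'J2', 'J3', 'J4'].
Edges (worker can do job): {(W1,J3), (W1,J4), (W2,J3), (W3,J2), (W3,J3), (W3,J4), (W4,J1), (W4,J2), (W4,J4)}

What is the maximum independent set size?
Maximum independent set = 4

By König's theorem:
- Min vertex cover = Max matching = 4
- Max independent set = Total vertices - Min vertex cover
- Max independent set = 8 - 4 = 4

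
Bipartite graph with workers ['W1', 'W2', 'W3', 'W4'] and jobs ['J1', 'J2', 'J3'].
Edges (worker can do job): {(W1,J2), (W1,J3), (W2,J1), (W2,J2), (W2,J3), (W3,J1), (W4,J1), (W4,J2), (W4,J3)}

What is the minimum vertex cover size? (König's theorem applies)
Minimum vertex cover size = 3

By König's theorem: in bipartite graphs,
min vertex cover = max matching = 3

Maximum matching has size 3, so minimum vertex cover also has size 3.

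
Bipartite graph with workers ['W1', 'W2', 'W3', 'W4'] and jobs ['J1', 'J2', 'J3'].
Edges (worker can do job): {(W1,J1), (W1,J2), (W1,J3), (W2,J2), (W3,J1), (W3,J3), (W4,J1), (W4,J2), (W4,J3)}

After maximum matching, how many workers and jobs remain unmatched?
Unmatched: 1 workers, 0 jobs

Maximum matching size: 3
Workers: 4 total, 3 matched, 1 unmatched
Jobs: 3 total, 3 matched, 0 unmatched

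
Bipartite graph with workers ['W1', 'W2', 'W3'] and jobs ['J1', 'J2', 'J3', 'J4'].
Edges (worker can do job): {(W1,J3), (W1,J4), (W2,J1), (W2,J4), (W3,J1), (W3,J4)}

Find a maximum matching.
Matching: {(W1,J3), (W2,J1), (W3,J4)}

Maximum matching (size 3):
  W1 → J3
  W2 → J1
  W3 → J4

Each worker is assigned to at most one job, and each job to at most one worker.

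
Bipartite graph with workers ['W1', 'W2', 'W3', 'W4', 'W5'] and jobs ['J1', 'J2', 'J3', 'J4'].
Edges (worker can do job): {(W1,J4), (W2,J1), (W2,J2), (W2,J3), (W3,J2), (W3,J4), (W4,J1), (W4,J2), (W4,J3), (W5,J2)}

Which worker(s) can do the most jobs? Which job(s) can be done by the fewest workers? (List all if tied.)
Most versatile: W2, W4 (3 jobs); Least covered: J1, J3, J4 (2 workers)

Worker degrees (jobs they can do): W1:1, W2:3, W3:2, W4:3, W5:1
Job degrees (workers who can do it): J1:2, J2:4, J3:2, J4:2

Maximum worker degree is 3, achieved by: W2, W4
Minimum job degree is 2, achieved by: J1, J3, J4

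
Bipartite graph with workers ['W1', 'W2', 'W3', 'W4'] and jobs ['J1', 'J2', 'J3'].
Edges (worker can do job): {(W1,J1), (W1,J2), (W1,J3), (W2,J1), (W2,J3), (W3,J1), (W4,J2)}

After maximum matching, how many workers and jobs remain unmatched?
Unmatched: 1 workers, 0 jobs

Maximum matching size: 3
Workers: 4 total, 3 matched, 1 unmatched
Jobs: 3 total, 3 matched, 0 unmatched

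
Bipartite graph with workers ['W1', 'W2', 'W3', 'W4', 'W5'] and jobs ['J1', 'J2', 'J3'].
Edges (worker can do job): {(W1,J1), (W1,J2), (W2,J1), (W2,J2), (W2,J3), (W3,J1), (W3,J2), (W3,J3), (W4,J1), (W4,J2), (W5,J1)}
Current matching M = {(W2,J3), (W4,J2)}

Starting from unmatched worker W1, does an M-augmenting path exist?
Yes: W1 → J2 → W4 → J1

An M-augmenting path alternates non-matching / matching edges, starting and ending at unmatched vertices.
Path: W1 → J2 → W4 → J1
(J1 is unmatched in M, so the path is augmenting.)
Flipping edges along this path would increase |M| from 2 to 3.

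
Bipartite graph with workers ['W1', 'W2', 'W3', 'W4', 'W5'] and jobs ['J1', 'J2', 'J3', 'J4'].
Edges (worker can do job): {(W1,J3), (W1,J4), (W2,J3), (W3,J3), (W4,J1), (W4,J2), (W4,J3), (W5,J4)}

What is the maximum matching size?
Maximum matching size = 3

Maximum matching: {(W3,J3), (W4,J2), (W5,J4)}
Size: 3

This assigns 3 workers to 3 distinct jobs.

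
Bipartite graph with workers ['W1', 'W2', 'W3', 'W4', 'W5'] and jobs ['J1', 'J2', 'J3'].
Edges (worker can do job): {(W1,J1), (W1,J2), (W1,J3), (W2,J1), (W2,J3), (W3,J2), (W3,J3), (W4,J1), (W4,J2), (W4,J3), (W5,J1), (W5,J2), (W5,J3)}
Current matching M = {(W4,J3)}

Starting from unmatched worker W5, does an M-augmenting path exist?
Yes: W5 → J1

An M-augmenting path alternates non-matching / matching edges, starting and ending at unmatched vertices.
Path: W5 → J1
(J1 is unmatched in M, so the path is augmenting.)
Flipping edges along this path would increase |M| from 1 to 2.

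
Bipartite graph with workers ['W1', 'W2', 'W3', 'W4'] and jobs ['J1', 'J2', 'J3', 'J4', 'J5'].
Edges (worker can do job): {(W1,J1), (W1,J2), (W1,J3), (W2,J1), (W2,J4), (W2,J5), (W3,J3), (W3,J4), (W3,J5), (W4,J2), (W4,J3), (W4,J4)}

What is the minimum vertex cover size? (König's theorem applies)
Minimum vertex cover size = 4

By König's theorem: in bipartite graphs,
min vertex cover = max matching = 4

Maximum matching has size 4, so minimum vertex cover also has size 4.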